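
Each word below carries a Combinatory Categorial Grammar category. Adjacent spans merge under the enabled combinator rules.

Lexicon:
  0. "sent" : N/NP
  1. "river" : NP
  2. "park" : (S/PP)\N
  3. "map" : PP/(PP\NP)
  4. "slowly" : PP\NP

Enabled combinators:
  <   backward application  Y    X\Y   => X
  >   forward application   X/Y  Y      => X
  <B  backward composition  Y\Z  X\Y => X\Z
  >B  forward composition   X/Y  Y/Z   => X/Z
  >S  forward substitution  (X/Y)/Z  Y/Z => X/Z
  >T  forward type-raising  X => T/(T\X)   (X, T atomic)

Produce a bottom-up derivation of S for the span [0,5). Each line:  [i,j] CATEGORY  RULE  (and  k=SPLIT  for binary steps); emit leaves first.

[0,1] N/NP  lex  "sent"
[1,2] NP  lex  "river"
[0,2] N  >  k=1
[2,3] (S/PP)\N  lex  "park"
[0,3] S/PP  <  k=2
[3,4] PP/(PP\NP)  lex  "map"
[4,5] PP\NP  lex  "slowly"
[3,5] PP  >  k=4
[0,5] S  >  k=3

[0,5] S   >
  [0,3] S/PP   <
    [0,2] N   >
      [0,1] "sent" : N/NP
      [1,2] "river" : NP
    [2,3] "park" : (S/PP)\N
  [3,5] PP   >
    [3,4] "map" : PP/(PP\NP)
    [4,5] "slowly" : PP\NP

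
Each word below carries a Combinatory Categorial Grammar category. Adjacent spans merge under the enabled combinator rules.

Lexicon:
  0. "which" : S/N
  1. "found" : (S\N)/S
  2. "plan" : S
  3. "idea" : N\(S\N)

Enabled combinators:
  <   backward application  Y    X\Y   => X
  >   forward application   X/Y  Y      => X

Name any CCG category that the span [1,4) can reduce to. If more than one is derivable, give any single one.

N

[0,4] S   >
  [0,1] "which" : S/N
  [1,4] N   <
    [1,3] S\N   >
      [1,2] "found" : (S\N)/S
      [2,3] "plan" : S
    [3,4] "idea" : N\(S\N)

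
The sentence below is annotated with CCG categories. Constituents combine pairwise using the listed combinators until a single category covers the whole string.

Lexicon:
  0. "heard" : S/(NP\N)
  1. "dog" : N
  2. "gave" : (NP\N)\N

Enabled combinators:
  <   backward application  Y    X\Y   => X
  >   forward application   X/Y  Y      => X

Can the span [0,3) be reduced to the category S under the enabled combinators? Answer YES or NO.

[0,3] S   >
  [0,1] "heard" : S/(NP\N)
  [1,3] NP\N   <
    [1,2] "dog" : N
    [2,3] "gave" : (NP\N)\N

YES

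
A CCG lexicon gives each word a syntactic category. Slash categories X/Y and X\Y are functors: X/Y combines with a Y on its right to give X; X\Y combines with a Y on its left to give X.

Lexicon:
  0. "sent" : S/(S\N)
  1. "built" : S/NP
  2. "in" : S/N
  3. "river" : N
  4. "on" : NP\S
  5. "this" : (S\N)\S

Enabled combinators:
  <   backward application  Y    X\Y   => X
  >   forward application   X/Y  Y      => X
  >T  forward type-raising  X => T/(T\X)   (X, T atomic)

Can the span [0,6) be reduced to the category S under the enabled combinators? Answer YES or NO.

[0,6] S   >
  [0,1] "sent" : S/(S\N)
  [1,6] S\N   <
    [1,5] S   >
      [1,2] "built" : S/NP
      [2,5] NP   <
        [2,4] S   >
          [2,3] "in" : S/N
          [3,4] "river" : N
        [4,5] "on" : NP\S
    [5,6] "this" : (S\N)\S

YES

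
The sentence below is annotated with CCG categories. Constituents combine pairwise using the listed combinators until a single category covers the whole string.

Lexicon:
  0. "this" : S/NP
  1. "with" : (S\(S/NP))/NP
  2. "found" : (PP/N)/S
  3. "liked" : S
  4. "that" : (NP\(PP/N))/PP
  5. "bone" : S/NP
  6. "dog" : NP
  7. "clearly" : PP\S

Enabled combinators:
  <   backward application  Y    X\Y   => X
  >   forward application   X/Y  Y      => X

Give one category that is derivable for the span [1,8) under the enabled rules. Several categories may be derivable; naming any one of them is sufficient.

[0,8] S   <
  [0,1] "this" : S/NP
  [1,8] S\(S/NP)   >
    [1,2] "with" : (S\(S/NP))/NP
    [2,8] NP   <
      [2,4] PP/N   >
        [2,3] "found" : (PP/N)/S
        [3,4] "liked" : S
      [4,8] NP\(PP/N)   >
        [4,5] "that" : (NP\(PP/N))/PP
        [5,8] PP   <
          [5,7] S   >
            [5,6] "bone" : S/NP
            [6,7] "dog" : NP
          [7,8] "clearly" : PP\S

S\(S/NP)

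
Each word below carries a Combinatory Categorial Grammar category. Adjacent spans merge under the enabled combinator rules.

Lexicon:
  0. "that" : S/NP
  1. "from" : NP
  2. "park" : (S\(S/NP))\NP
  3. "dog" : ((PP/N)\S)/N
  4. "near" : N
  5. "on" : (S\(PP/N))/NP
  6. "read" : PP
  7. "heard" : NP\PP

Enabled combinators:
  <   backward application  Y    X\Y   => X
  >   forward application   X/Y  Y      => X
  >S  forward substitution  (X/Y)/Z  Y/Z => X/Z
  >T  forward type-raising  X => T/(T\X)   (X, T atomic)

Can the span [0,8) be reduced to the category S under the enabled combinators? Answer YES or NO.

YES

[0,8] S   <
  [0,5] PP/N   <
    [0,3] S   <
      [0,1] "that" : S/NP
      [1,3] S\(S/NP)   <
        [1,2] "from" : NP
        [2,3] "park" : (S\(S/NP))\NP
    [3,5] (PP/N)\S   >
      [3,4] "dog" : ((PP/N)\S)/N
      [4,5] "near" : N
  [5,8] S\(PP/N)   >
    [5,6] "on" : (S\(PP/N))/NP
    [6,8] NP   <
      [6,7] "read" : PP
      [7,8] "heard" : NP\PP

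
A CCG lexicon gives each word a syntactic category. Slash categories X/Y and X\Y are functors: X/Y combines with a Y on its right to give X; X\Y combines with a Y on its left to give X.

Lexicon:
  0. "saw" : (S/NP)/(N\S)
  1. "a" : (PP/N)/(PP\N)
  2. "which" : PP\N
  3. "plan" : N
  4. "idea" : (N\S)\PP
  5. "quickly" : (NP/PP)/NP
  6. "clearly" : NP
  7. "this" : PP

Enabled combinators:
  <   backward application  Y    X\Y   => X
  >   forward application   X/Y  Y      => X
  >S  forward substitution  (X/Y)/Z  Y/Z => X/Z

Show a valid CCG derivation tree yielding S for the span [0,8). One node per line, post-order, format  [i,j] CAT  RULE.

[0,1] (S/NP)/(N\S)  lex  "saw"
[1,2] (PP/N)/(PP\N)  lex  "a"
[2,3] PP\N  lex  "which"
[1,3] PP/N  >  k=2
[3,4] N  lex  "plan"
[1,4] PP  >  k=3
[4,5] (N\S)\PP  lex  "idea"
[1,5] N\S  <  k=4
[0,5] S/NP  >  k=1
[5,6] (NP/PP)/NP  lex  "quickly"
[6,7] NP  lex  "clearly"
[5,7] NP/PP  >  k=6
[7,8] PP  lex  "this"
[5,8] NP  >  k=7
[0,8] S  >  k=5

[0,8] S   >
  [0,5] S/NP   >
    [0,1] "saw" : (S/NP)/(N\S)
    [1,5] N\S   <
      [1,4] PP   >
        [1,3] PP/N   >
          [1,2] "a" : (PP/N)/(PP\N)
          [2,3] "which" : PP\N
        [3,4] "plan" : N
      [4,5] "idea" : (N\S)\PP
  [5,8] NP   >
    [5,7] NP/PP   >
      [5,6] "quickly" : (NP/PP)/NP
      [6,7] "clearly" : NP
    [7,8] "this" : PP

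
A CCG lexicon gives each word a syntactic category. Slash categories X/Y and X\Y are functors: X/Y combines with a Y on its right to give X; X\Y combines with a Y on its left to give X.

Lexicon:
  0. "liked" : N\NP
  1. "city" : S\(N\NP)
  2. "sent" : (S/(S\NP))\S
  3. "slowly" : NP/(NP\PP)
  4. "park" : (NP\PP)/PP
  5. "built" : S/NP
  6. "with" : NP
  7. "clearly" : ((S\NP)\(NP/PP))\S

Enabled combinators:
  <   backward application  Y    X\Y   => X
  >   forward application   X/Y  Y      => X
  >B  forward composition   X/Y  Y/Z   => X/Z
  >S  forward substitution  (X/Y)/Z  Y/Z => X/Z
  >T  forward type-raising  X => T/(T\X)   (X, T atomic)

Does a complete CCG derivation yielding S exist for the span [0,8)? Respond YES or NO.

[0,8] S   >
  [0,3] S/(S\NP)   <
    [0,2] S   <
      [0,1] "liked" : N\NP
      [1,2] "city" : S\(N\NP)
    [2,3] "sent" : (S/(S\NP))\S
  [3,8] S\NP   <
    [3,5] NP/PP   >B
      [3,4] "slowly" : NP/(NP\PP)
      [4,5] "park" : (NP\PP)/PP
    [5,8] (S\NP)\(NP/PP)   <
      [5,7] S   >
        [5,6] "built" : S/NP
        [6,7] "with" : NP
      [7,8] "clearly" : ((S\NP)\(NP/PP))\S

YES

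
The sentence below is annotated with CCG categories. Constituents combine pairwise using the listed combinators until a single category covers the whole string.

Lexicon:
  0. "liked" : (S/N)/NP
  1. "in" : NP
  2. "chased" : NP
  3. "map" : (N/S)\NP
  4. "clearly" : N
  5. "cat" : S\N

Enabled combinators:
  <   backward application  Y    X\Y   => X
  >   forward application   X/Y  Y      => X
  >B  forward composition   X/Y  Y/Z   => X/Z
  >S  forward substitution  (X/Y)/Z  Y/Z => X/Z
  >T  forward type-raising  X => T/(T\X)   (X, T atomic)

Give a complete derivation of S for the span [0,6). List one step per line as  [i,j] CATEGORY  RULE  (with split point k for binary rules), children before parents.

[0,1] (S/N)/NP  lex  "liked"
[1,2] NP  lex  "in"
[0,2] S/N  >  k=1
[2,3] NP  lex  "chased"
[3,4] (N/S)\NP  lex  "map"
[2,4] N/S  <  k=3
[4,5] N  lex  "clearly"
[5,6] S\N  lex  "cat"
[4,6] S  <  k=5
[2,6] N  >  k=4
[0,6] S  >  k=2

[0,6] S   >
  [0,2] S/N   >
    [0,1] "liked" : (S/N)/NP
    [1,2] "in" : NP
  [2,6] N   >
    [2,4] N/S   <
      [2,3] "chased" : NP
      [3,4] "map" : (N/S)\NP
    [4,6] S   <
      [4,5] "clearly" : N
      [5,6] "cat" : S\N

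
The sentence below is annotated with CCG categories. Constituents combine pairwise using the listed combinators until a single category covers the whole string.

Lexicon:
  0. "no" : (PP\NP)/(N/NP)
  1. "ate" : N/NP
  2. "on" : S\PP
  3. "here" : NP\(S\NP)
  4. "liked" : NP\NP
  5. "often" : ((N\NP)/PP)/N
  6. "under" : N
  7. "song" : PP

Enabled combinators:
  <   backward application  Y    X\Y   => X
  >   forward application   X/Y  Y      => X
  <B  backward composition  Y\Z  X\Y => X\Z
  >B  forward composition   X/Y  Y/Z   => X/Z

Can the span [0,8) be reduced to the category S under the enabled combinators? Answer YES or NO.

NO

(PP\NP)/(N/NP) N/NP S\PP NP\(S\NP) NP\NP ((N\NP)/PP)/N N PP
CKY chart[0,8] = {N}; S ∉ chart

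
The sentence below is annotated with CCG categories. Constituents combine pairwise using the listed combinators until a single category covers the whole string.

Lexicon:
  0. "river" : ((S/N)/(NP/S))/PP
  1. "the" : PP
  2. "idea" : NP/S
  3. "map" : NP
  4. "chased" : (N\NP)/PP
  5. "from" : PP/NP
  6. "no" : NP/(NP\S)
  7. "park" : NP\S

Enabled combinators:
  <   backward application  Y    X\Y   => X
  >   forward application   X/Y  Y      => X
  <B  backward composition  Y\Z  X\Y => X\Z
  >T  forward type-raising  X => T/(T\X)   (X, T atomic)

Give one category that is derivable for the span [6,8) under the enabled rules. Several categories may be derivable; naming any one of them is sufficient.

[0,8] S   >
  [0,3] S/N   >
    [0,2] (S/N)/(NP/S)   >
      [0,1] "river" : ((S/N)/(NP/S))/PP
      [1,2] "the" : PP
    [2,3] "idea" : NP/S
  [3,8] N   >
    [3,4] N/(N\NP)   >T
      [3,4] "map" : NP
    [4,8] N\NP   >
      [4,5] "chased" : (N\NP)/PP
      [5,8] PP   >
        [5,6] "from" : PP/NP
        [6,8] NP   >
          [6,7] "no" : NP/(NP\S)
          [7,8] "park" : NP\S

NP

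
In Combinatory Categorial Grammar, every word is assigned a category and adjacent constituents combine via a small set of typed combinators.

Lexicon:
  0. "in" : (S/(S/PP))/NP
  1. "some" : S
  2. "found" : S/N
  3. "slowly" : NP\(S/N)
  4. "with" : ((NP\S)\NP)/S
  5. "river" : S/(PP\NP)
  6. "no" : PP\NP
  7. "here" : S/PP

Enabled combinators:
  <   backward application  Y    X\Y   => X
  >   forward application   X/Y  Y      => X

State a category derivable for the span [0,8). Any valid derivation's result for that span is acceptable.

[0,8] S   >
  [0,7] S/(S/PP)   >
    [0,1] "in" : (S/(S/PP))/NP
    [1,7] NP   <
      [1,2] "some" : S
      [2,7] NP\S   <
        [2,4] NP   <
          [2,3] "found" : S/N
          [3,4] "slowly" : NP\(S/N)
        [4,7] (NP\S)\NP   >
          [4,5] "with" : ((NP\S)\NP)/S
          [5,7] S   >
            [5,6] "river" : S/(PP\NP)
            [6,7] "no" : PP\NP
  [7,8] "here" : S/PP

S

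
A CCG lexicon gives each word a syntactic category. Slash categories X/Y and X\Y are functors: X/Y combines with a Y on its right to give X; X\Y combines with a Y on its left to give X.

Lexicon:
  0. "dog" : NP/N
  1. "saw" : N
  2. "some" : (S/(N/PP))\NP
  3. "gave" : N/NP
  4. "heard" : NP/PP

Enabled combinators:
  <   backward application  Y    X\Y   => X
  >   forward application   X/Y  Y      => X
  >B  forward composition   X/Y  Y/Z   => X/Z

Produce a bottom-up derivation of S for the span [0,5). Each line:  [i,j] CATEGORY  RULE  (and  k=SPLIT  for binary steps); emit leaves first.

[0,5] S   >
  [0,3] S/(N/PP)   <
    [0,2] NP   >
      [0,1] "dog" : NP/N
      [1,2] "saw" : N
    [2,3] "some" : (S/(N/PP))\NP
  [3,5] N/PP   >B
    [3,4] "gave" : N/NP
    [4,5] "heard" : NP/PP

[0,1] NP/N  lex  "dog"
[1,2] N  lex  "saw"
[0,2] NP  >  k=1
[2,3] (S/(N/PP))\NP  lex  "some"
[0,3] S/(N/PP)  <  k=2
[3,4] N/NP  lex  "gave"
[4,5] NP/PP  lex  "heard"
[3,5] N/PP  >B  k=4
[0,5] S  >  k=3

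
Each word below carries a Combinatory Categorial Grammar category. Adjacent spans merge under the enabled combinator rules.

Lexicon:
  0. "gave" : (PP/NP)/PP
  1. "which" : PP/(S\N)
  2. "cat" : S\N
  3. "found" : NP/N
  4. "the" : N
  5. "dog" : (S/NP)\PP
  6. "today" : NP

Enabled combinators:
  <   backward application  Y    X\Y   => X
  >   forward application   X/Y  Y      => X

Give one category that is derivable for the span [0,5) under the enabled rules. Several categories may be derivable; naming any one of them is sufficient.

[0,7] S   >
  [0,6] S/NP   <
    [0,5] PP   >
      [0,3] PP/NP   >
        [0,1] "gave" : (PP/NP)/PP
        [1,3] PP   >
          [1,2] "which" : PP/(S\N)
          [2,3] "cat" : S\N
      [3,5] NP   >
        [3,4] "found" : NP/N
        [4,5] "the" : N
    [5,6] "dog" : (S/NP)\PP
  [6,7] "today" : NP

PP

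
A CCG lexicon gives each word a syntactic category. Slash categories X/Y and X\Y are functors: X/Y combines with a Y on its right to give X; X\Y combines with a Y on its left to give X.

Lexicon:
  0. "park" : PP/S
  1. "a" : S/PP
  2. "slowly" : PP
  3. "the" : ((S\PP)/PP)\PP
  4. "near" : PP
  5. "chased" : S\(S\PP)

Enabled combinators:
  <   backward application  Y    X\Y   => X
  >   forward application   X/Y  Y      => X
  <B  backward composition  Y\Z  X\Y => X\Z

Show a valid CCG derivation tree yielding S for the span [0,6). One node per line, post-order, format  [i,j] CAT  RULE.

[0,6] S   <
  [0,5] S\PP   >
    [0,4] (S\PP)/PP   <
      [0,3] PP   >
        [0,1] "park" : PP/S
        [1,3] S   >
          [1,2] "a" : S/PP
          [2,3] "slowly" : PP
      [3,4] "the" : ((S\PP)/PP)\PP
    [4,5] "near" : PP
  [5,6] "chased" : S\(S\PP)

[0,1] PP/S  lex  "park"
[1,2] S/PP  lex  "a"
[2,3] PP  lex  "slowly"
[1,3] S  >  k=2
[0,3] PP  >  k=1
[3,4] ((S\PP)/PP)\PP  lex  "the"
[0,4] (S\PP)/PP  <  k=3
[4,5] PP  lex  "near"
[0,5] S\PP  >  k=4
[5,6] S\(S\PP)  lex  "chased"
[0,6] S  <  k=5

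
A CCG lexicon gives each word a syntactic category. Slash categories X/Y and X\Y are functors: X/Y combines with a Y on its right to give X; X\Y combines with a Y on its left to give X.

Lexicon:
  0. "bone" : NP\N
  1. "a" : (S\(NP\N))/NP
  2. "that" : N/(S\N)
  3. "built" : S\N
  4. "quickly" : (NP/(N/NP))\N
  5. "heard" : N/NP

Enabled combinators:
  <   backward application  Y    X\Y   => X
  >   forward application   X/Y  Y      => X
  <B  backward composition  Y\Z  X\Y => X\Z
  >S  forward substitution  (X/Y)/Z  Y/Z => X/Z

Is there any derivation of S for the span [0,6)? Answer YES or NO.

[0,6] S   <
  [0,1] "bone" : NP\N
  [1,6] S\(NP\N)   >
    [1,2] "a" : (S\(NP\N))/NP
    [2,6] NP   >
      [2,5] NP/(N/NP)   <
        [2,4] N   >
          [2,3] "that" : N/(S\N)
          [3,4] "built" : S\N
        [4,5] "quickly" : (NP/(N/NP))\N
      [5,6] "heard" : N/NP

YES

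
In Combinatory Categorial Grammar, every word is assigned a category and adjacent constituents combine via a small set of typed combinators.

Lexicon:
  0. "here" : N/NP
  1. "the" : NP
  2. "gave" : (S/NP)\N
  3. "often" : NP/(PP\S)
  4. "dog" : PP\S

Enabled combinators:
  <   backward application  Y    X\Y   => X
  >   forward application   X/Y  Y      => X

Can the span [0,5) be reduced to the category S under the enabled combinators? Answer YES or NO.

YES

[0,5] S   >
  [0,3] S/NP   <
    [0,2] N   >
      [0,1] "here" : N/NP
      [1,2] "the" : NP
    [2,3] "gave" : (S/NP)\N
  [3,5] NP   >
    [3,4] "often" : NP/(PP\S)
    [4,5] "dog" : PP\S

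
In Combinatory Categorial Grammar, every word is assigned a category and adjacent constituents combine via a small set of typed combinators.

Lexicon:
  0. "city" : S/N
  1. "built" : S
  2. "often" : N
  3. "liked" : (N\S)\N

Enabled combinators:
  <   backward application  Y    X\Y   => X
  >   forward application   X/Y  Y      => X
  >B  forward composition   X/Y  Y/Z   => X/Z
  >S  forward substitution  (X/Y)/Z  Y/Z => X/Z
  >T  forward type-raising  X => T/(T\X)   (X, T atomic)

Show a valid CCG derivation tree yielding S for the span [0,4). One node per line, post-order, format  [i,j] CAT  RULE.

[0,4] S   >
  [0,1] "city" : S/N
  [1,4] N   <
    [1,2] "built" : S
    [2,4] N\S   <
      [2,3] "often" : N
      [3,4] "liked" : (N\S)\N

[0,1] S/N  lex  "city"
[1,2] S  lex  "built"
[2,3] N  lex  "often"
[3,4] (N\S)\N  lex  "liked"
[2,4] N\S  <  k=3
[1,4] N  <  k=2
[0,4] S  >  k=1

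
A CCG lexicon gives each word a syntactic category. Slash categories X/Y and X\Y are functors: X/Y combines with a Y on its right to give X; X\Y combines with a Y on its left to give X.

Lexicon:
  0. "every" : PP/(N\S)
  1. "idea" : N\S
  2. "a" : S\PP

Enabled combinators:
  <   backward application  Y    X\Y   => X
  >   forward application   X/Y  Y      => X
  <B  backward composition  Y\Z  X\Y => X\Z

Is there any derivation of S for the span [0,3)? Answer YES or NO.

[0,3] S   <
  [0,2] PP   >
    [0,1] "every" : PP/(N\S)
    [1,2] "idea" : N\S
  [2,3] "a" : S\PP

YES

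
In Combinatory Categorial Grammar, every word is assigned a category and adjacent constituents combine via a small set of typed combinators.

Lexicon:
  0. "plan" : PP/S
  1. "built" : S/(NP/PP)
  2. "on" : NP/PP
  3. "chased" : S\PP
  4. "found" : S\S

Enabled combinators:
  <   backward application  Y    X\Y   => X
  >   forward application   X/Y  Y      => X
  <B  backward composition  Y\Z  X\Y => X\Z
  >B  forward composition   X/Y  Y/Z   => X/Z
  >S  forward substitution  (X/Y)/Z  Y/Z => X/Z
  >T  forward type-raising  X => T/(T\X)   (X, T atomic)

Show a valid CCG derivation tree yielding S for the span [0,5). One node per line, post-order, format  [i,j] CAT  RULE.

[0,5] S   <
  [0,3] PP   >
    [0,1] "plan" : PP/S
    [1,3] S   >
      [1,2] "built" : S/(NP/PP)
      [2,3] "on" : NP/PP
  [3,5] S\PP   <B
    [3,4] "chased" : S\PP
    [4,5] "found" : S\S

[0,1] PP/S  lex  "plan"
[1,2] S/(NP/PP)  lex  "built"
[2,3] NP/PP  lex  "on"
[1,3] S  >  k=2
[0,3] PP  >  k=1
[3,4] S\PP  lex  "chased"
[4,5] S\S  lex  "found"
[3,5] S\PP  <B  k=4
[0,5] S  <  k=3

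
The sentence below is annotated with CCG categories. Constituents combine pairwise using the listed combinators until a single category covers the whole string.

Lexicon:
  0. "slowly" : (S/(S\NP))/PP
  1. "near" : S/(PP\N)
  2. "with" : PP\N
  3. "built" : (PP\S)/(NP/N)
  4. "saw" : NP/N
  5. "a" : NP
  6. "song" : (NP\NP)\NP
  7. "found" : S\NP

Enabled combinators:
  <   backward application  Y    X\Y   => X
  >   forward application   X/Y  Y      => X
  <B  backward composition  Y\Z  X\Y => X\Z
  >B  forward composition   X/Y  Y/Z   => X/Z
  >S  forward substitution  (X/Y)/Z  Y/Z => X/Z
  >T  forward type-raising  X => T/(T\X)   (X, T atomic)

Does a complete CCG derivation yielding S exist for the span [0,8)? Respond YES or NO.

[0,8] S   >
  [0,5] S/(S\NP)   >
    [0,1] "slowly" : (S/(S\NP))/PP
    [1,5] PP   <
      [1,3] S   >
        [1,2] "near" : S/(PP\N)
        [2,3] "with" : PP\N
      [3,5] PP\S   >
        [3,4] "built" : (PP\S)/(NP/N)
        [4,5] "saw" : NP/N
  [5,8] S\NP   <B
    [5,7] NP\NP   <
      [5,6] "a" : NP
      [6,7] "song" : (NP\NP)\NP
    [7,8] "found" : S\NP

YES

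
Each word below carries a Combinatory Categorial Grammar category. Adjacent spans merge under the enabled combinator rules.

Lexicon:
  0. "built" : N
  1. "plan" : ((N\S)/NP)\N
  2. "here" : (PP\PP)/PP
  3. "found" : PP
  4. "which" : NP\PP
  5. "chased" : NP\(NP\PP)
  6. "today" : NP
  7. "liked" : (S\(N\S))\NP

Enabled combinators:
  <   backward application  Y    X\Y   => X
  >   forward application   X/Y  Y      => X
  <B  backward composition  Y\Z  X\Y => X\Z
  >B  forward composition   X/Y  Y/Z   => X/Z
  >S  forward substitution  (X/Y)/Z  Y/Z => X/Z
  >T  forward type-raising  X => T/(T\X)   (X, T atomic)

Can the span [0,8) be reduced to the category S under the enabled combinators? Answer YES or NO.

[0,8] S   <
  [0,6] N\S   >
    [0,2] (N\S)/NP   <
      [0,1] "built" : N
      [1,2] "plan" : ((N\S)/NP)\N
    [2,6] NP   <
      [2,5] NP\PP   <B
        [2,4] PP\PP   >
          [2,3] "here" : (PP\PP)/PP
          [3,4] "found" : PP
        [4,5] "which" : NP\PP
      [5,6] "chased" : NP\(NP\PP)
  [6,8] S\(N\S)   <
    [6,7] "today" : NP
    [7,8] "liked" : (S\(N\S))\NP

YES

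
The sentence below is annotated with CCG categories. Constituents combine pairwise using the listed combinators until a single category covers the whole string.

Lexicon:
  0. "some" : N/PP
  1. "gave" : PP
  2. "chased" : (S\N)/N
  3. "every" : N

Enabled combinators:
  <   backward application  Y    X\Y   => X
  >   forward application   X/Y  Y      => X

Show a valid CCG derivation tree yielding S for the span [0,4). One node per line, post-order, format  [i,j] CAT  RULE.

[0,1] N/PP  lex  "some"
[1,2] PP  lex  "gave"
[0,2] N  >  k=1
[2,3] (S\N)/N  lex  "chased"
[3,4] N  lex  "every"
[2,4] S\N  >  k=3
[0,4] S  <  k=2

[0,4] S   <
  [0,2] N   >
    [0,1] "some" : N/PP
    [1,2] "gave" : PP
  [2,4] S\N   >
    [2,3] "chased" : (S\N)/N
    [3,4] "every" : N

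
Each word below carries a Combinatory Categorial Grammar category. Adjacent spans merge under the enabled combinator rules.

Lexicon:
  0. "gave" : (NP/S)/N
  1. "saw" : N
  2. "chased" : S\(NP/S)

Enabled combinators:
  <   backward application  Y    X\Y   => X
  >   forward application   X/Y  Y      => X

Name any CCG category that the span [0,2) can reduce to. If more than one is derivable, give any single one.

NP/S

[0,3] S   <
  [0,2] NP/S   >
    [0,1] "gave" : (NP/S)/N
    [1,2] "saw" : N
  [2,3] "chased" : S\(NP/S)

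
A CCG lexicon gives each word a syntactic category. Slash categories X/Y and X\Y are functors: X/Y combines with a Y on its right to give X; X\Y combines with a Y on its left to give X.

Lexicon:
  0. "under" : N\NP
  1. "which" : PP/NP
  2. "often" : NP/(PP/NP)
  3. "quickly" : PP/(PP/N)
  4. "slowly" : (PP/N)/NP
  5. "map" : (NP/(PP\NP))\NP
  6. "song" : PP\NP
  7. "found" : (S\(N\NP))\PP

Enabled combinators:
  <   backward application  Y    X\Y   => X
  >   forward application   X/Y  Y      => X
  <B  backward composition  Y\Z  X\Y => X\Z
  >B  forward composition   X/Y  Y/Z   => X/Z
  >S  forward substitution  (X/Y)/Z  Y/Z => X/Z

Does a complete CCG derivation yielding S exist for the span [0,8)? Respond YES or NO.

YES

[0,8] S   <
  [0,1] "under" : N\NP
  [1,8] S\(N\NP)   <
    [1,7] PP   >
      [1,2] "which" : PP/NP
      [2,7] NP   >
        [2,6] NP/(PP\NP)   <
          [2,5] NP   >
            [2,3] "often" : NP/(PP/NP)
            [3,5] PP/NP   >B
              [3,4] "quickly" : PP/(PP/N)
              [4,5] "slowly" : (PP/N)/NP
          [5,6] "map" : (NP/(PP\NP))\NP
        [6,7] "song" : PP\NP
    [7,8] "found" : (S\(N\NP))\PP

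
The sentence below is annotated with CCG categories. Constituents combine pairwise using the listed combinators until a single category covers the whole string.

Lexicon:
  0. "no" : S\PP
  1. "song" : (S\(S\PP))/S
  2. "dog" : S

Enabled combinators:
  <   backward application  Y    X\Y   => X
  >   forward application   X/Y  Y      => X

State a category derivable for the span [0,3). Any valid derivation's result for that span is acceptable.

[0,3] S   <
  [0,1] "no" : S\PP
  [1,3] S\(S\PP)   >
    [1,2] "song" : (S\(S\PP))/S
    [2,3] "dog" : S

S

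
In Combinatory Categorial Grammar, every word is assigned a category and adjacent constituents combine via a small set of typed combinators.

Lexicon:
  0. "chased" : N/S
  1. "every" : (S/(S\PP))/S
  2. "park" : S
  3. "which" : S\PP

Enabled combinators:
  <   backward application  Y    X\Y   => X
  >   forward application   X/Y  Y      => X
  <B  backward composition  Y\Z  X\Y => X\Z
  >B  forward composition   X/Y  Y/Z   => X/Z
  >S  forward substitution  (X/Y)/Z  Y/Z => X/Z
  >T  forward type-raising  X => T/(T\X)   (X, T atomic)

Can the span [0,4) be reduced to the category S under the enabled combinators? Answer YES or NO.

NO

N/S (S/(S\PP))/S S S\PP
CKY chart[0,4] = {N, N/(N\N), N/(S\S), NP/(NP\N), PP/(PP\N), S/(S\N)}; S ∉ chart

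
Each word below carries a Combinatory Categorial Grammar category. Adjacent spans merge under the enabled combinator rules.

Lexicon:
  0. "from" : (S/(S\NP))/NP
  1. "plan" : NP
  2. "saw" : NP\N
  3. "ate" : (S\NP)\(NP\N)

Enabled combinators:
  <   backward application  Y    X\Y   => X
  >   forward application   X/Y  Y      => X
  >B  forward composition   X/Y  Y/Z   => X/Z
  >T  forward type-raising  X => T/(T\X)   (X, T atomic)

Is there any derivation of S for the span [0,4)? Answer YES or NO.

[0,4] S   >
  [0,2] S/(S\NP)   >
    [0,1] "from" : (S/(S\NP))/NP
    [1,2] "plan" : NP
  [2,4] S\NP   <
    [2,3] "saw" : NP\N
    [3,4] "ate" : (S\NP)\(NP\N)

YES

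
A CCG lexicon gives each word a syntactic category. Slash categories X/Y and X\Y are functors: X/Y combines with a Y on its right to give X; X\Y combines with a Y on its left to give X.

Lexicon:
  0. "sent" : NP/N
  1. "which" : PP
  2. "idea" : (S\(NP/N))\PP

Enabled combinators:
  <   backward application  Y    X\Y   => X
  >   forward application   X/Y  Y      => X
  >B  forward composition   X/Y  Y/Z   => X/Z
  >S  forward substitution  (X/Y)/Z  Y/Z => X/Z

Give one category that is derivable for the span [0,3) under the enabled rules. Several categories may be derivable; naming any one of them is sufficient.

[0,3] S   <
  [0,1] "sent" : NP/N
  [1,3] S\(NP/N)   <
    [1,2] "which" : PP
    [2,3] "idea" : (S\(NP/N))\PP

S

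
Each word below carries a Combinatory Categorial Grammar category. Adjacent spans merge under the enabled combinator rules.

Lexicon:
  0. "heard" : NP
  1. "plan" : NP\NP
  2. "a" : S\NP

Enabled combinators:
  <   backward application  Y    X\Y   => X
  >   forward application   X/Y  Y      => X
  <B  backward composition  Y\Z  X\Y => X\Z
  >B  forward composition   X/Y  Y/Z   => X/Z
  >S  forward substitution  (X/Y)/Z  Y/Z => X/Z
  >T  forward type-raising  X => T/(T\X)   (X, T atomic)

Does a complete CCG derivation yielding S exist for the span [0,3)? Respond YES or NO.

YES

[0,3] S   <
  [0,1] "heard" : NP
  [1,3] S\NP   <B
    [1,2] "plan" : NP\NP
    [2,3] "a" : S\NP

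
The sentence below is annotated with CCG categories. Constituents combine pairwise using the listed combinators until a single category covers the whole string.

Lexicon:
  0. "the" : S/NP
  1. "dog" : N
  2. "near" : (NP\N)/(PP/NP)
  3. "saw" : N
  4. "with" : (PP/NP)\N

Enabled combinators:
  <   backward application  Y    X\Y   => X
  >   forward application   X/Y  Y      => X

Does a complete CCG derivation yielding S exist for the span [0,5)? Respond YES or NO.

YES

[0,5] S   >
  [0,1] "the" : S/NP
  [1,5] NP   <
    [1,2] "dog" : N
    [2,5] NP\N   >
      [2,3] "near" : (NP\N)/(PP/NP)
      [3,5] PP/NP   <
        [3,4] "saw" : N
        [4,5] "with" : (PP/NP)\N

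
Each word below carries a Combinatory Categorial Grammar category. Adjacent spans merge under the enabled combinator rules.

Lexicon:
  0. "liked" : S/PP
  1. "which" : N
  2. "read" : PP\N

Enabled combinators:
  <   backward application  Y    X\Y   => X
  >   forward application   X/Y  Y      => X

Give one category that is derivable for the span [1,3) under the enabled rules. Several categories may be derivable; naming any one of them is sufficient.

PP

[0,3] S   >
  [0,1] "liked" : S/PP
  [1,3] PP   <
    [1,2] "which" : N
    [2,3] "read" : PP\N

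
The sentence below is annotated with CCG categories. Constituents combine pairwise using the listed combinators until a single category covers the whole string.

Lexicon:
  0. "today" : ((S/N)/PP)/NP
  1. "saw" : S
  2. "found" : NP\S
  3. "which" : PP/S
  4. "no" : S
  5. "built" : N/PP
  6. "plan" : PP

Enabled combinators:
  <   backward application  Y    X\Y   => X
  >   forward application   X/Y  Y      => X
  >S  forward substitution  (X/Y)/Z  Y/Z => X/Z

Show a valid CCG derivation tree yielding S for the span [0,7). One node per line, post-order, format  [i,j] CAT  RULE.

[0,1] ((S/N)/PP)/NP  lex  "today"
[1,2] S  lex  "saw"
[2,3] NP\S  lex  "found"
[1,3] NP  <  k=2
[0,3] (S/N)/PP  >  k=1
[3,4] PP/S  lex  "which"
[4,5] S  lex  "no"
[3,5] PP  >  k=4
[0,5] S/N  >  k=3
[5,6] N/PP  lex  "built"
[6,7] PP  lex  "plan"
[5,7] N  >  k=6
[0,7] S  >  k=5

[0,7] S   >
  [0,5] S/N   >
    [0,3] (S/N)/PP   >
      [0,1] "today" : ((S/N)/PP)/NP
      [1,3] NP   <
        [1,2] "saw" : S
        [2,3] "found" : NP\S
    [3,5] PP   >
      [3,4] "which" : PP/S
      [4,5] "no" : S
  [5,7] N   >
    [5,6] "built" : N/PP
    [6,7] "plan" : PP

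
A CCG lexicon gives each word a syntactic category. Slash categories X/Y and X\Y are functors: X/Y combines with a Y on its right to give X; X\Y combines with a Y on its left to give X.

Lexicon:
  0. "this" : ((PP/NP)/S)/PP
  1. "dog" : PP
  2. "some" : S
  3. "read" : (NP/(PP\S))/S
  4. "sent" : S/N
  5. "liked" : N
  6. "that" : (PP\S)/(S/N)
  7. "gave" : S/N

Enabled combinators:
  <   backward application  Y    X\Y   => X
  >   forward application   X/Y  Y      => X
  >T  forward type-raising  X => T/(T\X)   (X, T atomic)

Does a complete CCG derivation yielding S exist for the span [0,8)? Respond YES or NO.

NO

((PP/NP)/S)/PP PP S (NP/(PP\S))/S S/N N (PP\S)/(S/N) S/N
CKY chart[0,8] = {N/(N\PP), NP/(NP\PP), PP, PP/(PP\PP), S/(S\PP)}; S ∉ chart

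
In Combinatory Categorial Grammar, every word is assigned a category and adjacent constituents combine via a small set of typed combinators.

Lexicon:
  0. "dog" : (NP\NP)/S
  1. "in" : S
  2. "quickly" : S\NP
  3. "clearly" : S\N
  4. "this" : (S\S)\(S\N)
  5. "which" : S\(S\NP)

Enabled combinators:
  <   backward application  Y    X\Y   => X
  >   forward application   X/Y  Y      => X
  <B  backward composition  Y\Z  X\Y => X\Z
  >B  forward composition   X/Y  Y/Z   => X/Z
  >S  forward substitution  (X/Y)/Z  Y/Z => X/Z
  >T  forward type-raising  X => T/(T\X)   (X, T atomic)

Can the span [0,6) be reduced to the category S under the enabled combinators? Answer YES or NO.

YES

[0,6] S   <
  [0,5] S\NP   <B
    [0,2] NP\NP   >
      [0,1] "dog" : (NP\NP)/S
      [1,2] "in" : S
    [2,5] S\NP   <B
      [2,3] "quickly" : S\NP
      [3,5] S\S   <
        [3,4] "clearly" : S\N
        [4,5] "this" : (S\S)\(S\N)
  [5,6] "which" : S\(S\NP)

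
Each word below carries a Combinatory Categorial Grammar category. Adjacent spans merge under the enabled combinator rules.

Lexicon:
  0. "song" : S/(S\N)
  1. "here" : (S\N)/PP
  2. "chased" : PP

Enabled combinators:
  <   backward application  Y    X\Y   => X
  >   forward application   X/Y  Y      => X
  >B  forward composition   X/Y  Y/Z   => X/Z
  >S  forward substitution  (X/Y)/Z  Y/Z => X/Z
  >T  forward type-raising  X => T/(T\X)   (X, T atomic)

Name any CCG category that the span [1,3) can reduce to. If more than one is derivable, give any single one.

[0,3] S   >
  [0,1] "song" : S/(S\N)
  [1,3] S\N   >
    [1,2] "here" : (S\N)/PP
    [2,3] "chased" : PP

S\N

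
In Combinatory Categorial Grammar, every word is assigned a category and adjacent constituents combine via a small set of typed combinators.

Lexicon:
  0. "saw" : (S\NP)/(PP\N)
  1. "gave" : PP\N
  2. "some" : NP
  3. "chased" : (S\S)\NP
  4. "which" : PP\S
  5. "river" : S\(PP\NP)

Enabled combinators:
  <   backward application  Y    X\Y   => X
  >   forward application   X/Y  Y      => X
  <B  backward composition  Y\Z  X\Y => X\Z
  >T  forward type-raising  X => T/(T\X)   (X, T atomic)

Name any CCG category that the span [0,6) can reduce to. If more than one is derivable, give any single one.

S

[0,6] S   <
  [0,5] PP\NP   <B
    [0,2] S\NP   >
      [0,1] "saw" : (S\NP)/(PP\N)
      [1,2] "gave" : PP\N
    [2,5] PP\S   <B
      [2,4] S\S   <
        [2,3] "some" : NP
        [3,4] "chased" : (S\S)\NP
      [4,5] "which" : PP\S
  [5,6] "river" : S\(PP\NP)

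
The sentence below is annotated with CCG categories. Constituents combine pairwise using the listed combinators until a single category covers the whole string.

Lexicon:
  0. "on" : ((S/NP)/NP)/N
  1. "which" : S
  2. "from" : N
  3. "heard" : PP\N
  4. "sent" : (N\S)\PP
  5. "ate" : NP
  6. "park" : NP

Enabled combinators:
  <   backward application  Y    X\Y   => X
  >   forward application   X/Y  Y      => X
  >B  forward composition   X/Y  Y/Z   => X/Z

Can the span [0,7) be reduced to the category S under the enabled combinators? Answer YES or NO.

YES

[0,7] S   >
  [0,6] S/NP   >
    [0,5] (S/NP)/NP   >
      [0,1] "on" : ((S/NP)/NP)/N
      [1,5] N   <
        [1,2] "which" : S
        [2,5] N\S   <
          [2,4] PP   <
            [2,3] "from" : N
            [3,4] "heard" : PP\N
          [4,5] "sent" : (N\S)\PP
    [5,6] "ate" : NP
  [6,7] "park" : NP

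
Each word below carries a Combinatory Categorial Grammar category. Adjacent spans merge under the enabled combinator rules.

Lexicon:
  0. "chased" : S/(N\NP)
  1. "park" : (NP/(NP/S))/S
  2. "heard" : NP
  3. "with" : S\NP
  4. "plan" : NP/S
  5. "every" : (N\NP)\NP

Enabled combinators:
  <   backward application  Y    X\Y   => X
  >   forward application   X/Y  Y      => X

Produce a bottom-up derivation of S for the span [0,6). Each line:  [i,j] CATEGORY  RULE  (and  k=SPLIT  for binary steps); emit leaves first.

[0,1] S/(N\NP)  lex  "chased"
[1,2] (NP/(NP/S))/S  lex  "park"
[2,3] NP  lex  "heard"
[3,4] S\NP  lex  "with"
[2,4] S  <  k=3
[1,4] NP/(NP/S)  >  k=2
[4,5] NP/S  lex  "plan"
[1,5] NP  >  k=4
[5,6] (N\NP)\NP  lex  "every"
[1,6] N\NP  <  k=5
[0,6] S  >  k=1

[0,6] S   >
  [0,1] "chased" : S/(N\NP)
  [1,6] N\NP   <
    [1,5] NP   >
      [1,4] NP/(NP/S)   >
        [1,2] "park" : (NP/(NP/S))/S
        [2,4] S   <
          [2,3] "heard" : NP
          [3,4] "with" : S\NP
      [4,5] "plan" : NP/S
    [5,6] "every" : (N\NP)\NP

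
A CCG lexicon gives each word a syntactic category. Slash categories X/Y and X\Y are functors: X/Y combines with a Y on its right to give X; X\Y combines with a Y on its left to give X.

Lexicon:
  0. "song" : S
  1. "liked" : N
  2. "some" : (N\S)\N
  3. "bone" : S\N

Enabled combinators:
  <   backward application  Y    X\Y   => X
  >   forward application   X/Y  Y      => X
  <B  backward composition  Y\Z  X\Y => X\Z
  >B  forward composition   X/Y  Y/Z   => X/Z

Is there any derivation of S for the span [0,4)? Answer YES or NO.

[0,4] S   <
  [0,3] N   <
    [0,1] "song" : S
    [1,3] N\S   <
      [1,2] "liked" : N
      [2,3] "some" : (N\S)\N
  [3,4] "bone" : S\N

YES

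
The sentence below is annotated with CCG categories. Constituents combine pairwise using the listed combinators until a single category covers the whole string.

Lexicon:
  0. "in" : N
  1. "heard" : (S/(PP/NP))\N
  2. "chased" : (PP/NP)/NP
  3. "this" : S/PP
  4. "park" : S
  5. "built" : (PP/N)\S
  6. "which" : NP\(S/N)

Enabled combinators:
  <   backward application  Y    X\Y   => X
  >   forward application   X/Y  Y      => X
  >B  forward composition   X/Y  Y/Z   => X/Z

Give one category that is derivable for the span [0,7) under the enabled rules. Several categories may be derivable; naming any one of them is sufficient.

S

[0,7] S   >
  [0,3] S/NP   >B
    [0,2] S/(PP/NP)   <
      [0,1] "in" : N
      [1,2] "heard" : (S/(PP/NP))\N
    [2,3] "chased" : (PP/NP)/NP
  [3,7] NP   <
    [3,6] S/N   >B
      [3,4] "this" : S/PP
      [4,6] PP/N   <
        [4,5] "park" : S
        [5,6] "built" : (PP/N)\S
    [6,7] "which" : NP\(S/N)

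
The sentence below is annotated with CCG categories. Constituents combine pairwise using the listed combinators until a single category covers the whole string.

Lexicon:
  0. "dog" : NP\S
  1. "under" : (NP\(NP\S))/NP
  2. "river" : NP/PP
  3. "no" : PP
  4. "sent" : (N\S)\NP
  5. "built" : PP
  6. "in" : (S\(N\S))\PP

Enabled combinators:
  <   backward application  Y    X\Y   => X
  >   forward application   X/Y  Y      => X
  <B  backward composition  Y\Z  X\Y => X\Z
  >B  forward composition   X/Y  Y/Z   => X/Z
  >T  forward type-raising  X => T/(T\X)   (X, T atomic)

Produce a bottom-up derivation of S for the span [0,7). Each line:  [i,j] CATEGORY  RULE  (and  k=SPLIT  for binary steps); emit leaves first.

[0,7] S   <
  [0,4] NP   <
    [0,1] "dog" : NP\S
    [1,4] NP\(NP\S)   >
      [1,2] "under" : (NP\(NP\S))/NP
      [2,4] NP   >
        [2,3] "river" : NP/PP
        [3,4] "no" : PP
  [4,7] S\NP   <B
    [4,5] "sent" : (N\S)\NP
    [5,7] S\(N\S)   <
      [5,6] "built" : PP
      [6,7] "in" : (S\(N\S))\PP

[0,1] NP\S  lex  "dog"
[1,2] (NP\(NP\S))/NP  lex  "under"
[2,3] NP/PP  lex  "river"
[3,4] PP  lex  "no"
[2,4] NP  >  k=3
[1,4] NP\(NP\S)  >  k=2
[0,4] NP  <  k=1
[4,5] (N\S)\NP  lex  "sent"
[5,6] PP  lex  "built"
[6,7] (S\(N\S))\PP  lex  "in"
[5,7] S\(N\S)  <  k=6
[4,7] S\NP  <B  k=5
[0,7] S  <  k=4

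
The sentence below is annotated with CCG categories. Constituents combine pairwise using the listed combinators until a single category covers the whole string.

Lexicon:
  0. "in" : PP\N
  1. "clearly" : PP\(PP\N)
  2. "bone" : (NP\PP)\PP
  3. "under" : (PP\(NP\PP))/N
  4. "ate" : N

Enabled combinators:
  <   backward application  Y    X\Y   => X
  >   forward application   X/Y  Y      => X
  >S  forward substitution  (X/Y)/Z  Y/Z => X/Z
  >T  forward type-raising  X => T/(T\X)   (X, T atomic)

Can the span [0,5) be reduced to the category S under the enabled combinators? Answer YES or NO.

NO

PP\N PP\(PP\N) (NP\PP)\PP (PP\(NP\PP))/N N
CKY chart[0,5] = {N/(N\PP), NP/(NP\PP), PP, PP/(PP\PP), S/(S\PP)}; S ∉ chart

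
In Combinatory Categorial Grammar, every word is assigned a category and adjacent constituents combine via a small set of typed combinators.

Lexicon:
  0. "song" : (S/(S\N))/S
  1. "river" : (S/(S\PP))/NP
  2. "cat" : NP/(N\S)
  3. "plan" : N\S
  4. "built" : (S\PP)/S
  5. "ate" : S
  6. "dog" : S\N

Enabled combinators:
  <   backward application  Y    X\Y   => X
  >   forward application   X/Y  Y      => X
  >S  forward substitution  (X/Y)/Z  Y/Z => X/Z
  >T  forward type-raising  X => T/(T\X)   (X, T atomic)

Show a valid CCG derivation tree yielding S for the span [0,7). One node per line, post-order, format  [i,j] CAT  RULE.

[0,1] (S/(S\N))/S  lex  "song"
[1,2] (S/(S\PP))/NP  lex  "river"
[2,3] NP/(N\S)  lex  "cat"
[3,4] N\S  lex  "plan"
[2,4] NP  >  k=3
[1,4] S/(S\PP)  >  k=2
[4,5] (S\PP)/S  lex  "built"
[5,6] S  lex  "ate"
[4,6] S\PP  >  k=5
[1,6] S  >  k=4
[0,6] S/(S\N)  >  k=1
[6,7] S\N  lex  "dog"
[0,7] S  >  k=6

[0,7] S   >
  [0,6] S/(S\N)   >
    [0,1] "song" : (S/(S\N))/S
    [1,6] S   >
      [1,4] S/(S\PP)   >
        [1,2] "river" : (S/(S\PP))/NP
        [2,4] NP   >
          [2,3] "cat" : NP/(N\S)
          [3,4] "plan" : N\S
      [4,6] S\PP   >
        [4,5] "built" : (S\PP)/S
        [5,6] "ate" : S
  [6,7] "dog" : S\N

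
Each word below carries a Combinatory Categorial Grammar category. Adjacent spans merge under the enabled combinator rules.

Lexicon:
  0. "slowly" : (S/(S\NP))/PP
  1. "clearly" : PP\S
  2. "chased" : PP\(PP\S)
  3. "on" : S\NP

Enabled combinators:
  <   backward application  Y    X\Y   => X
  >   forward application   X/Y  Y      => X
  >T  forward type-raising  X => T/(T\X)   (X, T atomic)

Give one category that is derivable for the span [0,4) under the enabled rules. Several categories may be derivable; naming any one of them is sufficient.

[0,4] S   >
  [0,3] S/(S\NP)   >
    [0,1] "slowly" : (S/(S\NP))/PP
    [1,3] PP   <
      [1,2] "clearly" : PP\S
      [2,3] "chased" : PP\(PP\S)
  [3,4] "on" : S\NP

S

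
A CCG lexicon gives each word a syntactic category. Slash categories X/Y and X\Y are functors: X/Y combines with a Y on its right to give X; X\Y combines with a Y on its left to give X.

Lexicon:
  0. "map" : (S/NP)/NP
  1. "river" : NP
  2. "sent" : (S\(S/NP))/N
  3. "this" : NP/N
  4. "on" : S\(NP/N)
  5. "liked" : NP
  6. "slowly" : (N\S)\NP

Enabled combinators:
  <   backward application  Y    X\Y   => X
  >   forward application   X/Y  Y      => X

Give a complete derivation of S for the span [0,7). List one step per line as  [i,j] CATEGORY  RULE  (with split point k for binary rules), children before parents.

[0,7] S   <
  [0,2] S/NP   >
    [0,1] "map" : (S/NP)/NP
    [1,2] "river" : NP
  [2,7] S\(S/NP)   >
    [2,3] "sent" : (S\(S/NP))/N
    [3,7] N   <
      [3,5] S   <
        [3,4] "this" : NP/N
        [4,5] "on" : S\(NP/N)
      [5,7] N\S   <
        [5,6] "liked" : NP
        [6,7] "slowly" : (N\S)\NP

[0,1] (S/NP)/NP  lex  "map"
[1,2] NP  lex  "river"
[0,2] S/NP  >  k=1
[2,3] (S\(S/NP))/N  lex  "sent"
[3,4] NP/N  lex  "this"
[4,5] S\(NP/N)  lex  "on"
[3,5] S  <  k=4
[5,6] NP  lex  "liked"
[6,7] (N\S)\NP  lex  "slowly"
[5,7] N\S  <  k=6
[3,7] N  <  k=5
[2,7] S\(S/NP)  >  k=3
[0,7] S  <  k=2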